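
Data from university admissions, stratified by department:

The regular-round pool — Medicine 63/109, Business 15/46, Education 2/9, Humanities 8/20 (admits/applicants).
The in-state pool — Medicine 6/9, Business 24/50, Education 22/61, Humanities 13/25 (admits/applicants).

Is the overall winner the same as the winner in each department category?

Medicine: the regular-round pool 63/109 = 57.8%, the in-state pool 6/9 = 66.7% → the in-state pool
Business: the regular-round pool 15/46 = 32.6%, the in-state pool 24/50 = 48.0% → the in-state pool
Education: the regular-round pool 2/9 = 22.2%, the in-state pool 22/61 = 36.1% → the in-state pool
Humanities: the regular-round pool 8/20 = 40.0%, the in-state pool 13/25 = 52.0% → the in-state pool
Overall: the regular-round pool 88/184 = 47.8%, the in-state pool 65/145 = 44.8% → the regular-round pool
The in-state pool wins each department group but the regular-round pool wins overall — the comparison reverses. The in-state pool's applicants skew toward Education, which has a lower base rate.

No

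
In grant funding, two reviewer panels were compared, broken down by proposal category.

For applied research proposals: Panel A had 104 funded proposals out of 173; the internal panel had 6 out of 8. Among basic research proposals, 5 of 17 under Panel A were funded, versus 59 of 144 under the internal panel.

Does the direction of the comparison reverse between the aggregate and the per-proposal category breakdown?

Yes

Applied research: Panel A 104/173 = 60.1%, the internal panel 6/8 = 75.0% → the internal panel
Basic research: Panel A 5/17 = 29.4%, the internal panel 59/144 = 41.0% → the internal panel
Overall: Panel A 109/190 = 57.4%, the internal panel 65/152 = 42.8% → Panel A
The internal panel wins each proposal group but Panel A wins overall — the comparison reverses. The internal panel's proposals skew toward basic research, which has a lower base rate.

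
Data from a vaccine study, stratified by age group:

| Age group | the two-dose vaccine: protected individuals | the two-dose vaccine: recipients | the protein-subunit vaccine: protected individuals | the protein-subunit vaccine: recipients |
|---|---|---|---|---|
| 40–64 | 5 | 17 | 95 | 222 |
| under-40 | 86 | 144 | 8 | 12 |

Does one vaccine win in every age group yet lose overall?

Yes

40–64: the two-dose vaccine 5/17 = 29.4%, the protein-subunit vaccine 95/222 = 42.8% → the protein-subunit vaccine
Under-40: the two-dose vaccine 86/144 = 59.7%, the protein-subunit vaccine 8/12 = 66.7% → the protein-subunit vaccine
Overall: the two-dose vaccine 91/161 = 56.5%, the protein-subunit vaccine 103/234 = 44.0% → the two-dose vaccine
The protein-subunit vaccine wins each age group but the two-dose vaccine wins overall — the comparison reverses. The protein-subunit vaccine's recipients skew toward 40–64, which has a lower base rate.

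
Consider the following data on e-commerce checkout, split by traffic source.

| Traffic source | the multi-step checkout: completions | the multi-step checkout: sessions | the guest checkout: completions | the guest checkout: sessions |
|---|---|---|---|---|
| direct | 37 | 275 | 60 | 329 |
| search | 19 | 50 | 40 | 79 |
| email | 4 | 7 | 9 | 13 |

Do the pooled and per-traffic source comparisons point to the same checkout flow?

Direct: the multi-step checkout 37/275 = 13.5%, the guest checkout 60/329 = 18.2% → the guest checkout
Search: the multi-step checkout 19/50 = 38.0%, the guest checkout 40/79 = 50.6% → the guest checkout
Email: the multi-step checkout 4/7 = 57.1%, the guest checkout 9/13 = 69.2% → the guest checkout
Overall: the multi-step checkout 60/332 = 18.1%, the guest checkout 109/421 = 25.9% → the guest checkout
The guest checkout wins overall and in every traffic group — no reversal.

Yes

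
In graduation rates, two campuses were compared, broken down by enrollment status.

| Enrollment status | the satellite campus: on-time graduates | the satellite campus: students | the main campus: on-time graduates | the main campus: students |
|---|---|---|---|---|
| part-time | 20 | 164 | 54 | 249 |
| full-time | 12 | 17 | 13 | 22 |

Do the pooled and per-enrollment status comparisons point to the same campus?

No

Part-time: the satellite campus 20/164 = 12.2%, the main campus 54/249 = 21.7% → the main campus
Full-time: the satellite campus 12/17 = 70.6%, the main campus 13/22 = 59.1% → the satellite campus
Overall: the satellite campus 32/181 = 17.7%, the main campus 67/271 = 24.7% → the main campus
Neither sweeps: the satellite campus wins 1 of 2 groups, the main campus wins 1. The main campus wins overall but not every group — no Simpson reversal.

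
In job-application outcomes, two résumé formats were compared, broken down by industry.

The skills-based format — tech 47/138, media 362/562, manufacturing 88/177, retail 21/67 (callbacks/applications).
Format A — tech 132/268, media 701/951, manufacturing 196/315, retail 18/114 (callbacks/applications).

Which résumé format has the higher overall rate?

Tech: the skills-based format 47/138 = 34.1%, Format A 132/268 = 49.3% → Format A
Media: the skills-based format 362/562 = 64.4%, Format A 701/951 = 73.7% → Format A
Manufacturing: the skills-based format 88/177 = 49.7%, Format A 196/315 = 62.2% → Format A
Retail: the skills-based format 21/67 = 31.3%, Format A 18/114 = 15.8% → the skills-based format
Overall: the skills-based format 518/944 = 54.9%, Format A 1047/1648 = 63.5% → Format A
(Neither sweeps every industry group, but Format A has the higher pooled rate.)

Format A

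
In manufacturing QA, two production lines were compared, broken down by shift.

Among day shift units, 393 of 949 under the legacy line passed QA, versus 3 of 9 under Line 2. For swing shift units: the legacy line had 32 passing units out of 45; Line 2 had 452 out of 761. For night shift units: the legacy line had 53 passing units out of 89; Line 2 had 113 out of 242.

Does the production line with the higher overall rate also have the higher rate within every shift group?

Day shift: the legacy line 393/949 = 41.4%, Line 2 3/9 = 33.3% → the legacy line
Swing shift: the legacy line 32/45 = 71.1%, Line 2 452/761 = 59.4% → the legacy line
Night shift: the legacy line 53/89 = 59.6%, Line 2 113/242 = 46.7% → the legacy line
Overall: the legacy line 478/1083 = 44.1%, Line 2 568/1012 = 56.1% → Line 2
The legacy line wins each shift group but Line 2 wins overall — the comparison reverses. The legacy line's units skew toward day shift, which has a lower base rate.

No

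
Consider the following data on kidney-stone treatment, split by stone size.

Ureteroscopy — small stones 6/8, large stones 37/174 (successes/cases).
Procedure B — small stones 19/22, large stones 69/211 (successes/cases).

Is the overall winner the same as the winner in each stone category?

Yes

Small stones: ureteroscopy 6/8 = 75.0%, Procedure B 19/22 = 86.4% → Procedure B
Large stones: ureteroscopy 37/174 = 21.3%, Procedure B 69/211 = 32.7% → Procedure B
Overall: ureteroscopy 43/182 = 23.6%, Procedure B 88/233 = 37.8% → Procedure B
Procedure B wins overall and in every stone group — no reversal.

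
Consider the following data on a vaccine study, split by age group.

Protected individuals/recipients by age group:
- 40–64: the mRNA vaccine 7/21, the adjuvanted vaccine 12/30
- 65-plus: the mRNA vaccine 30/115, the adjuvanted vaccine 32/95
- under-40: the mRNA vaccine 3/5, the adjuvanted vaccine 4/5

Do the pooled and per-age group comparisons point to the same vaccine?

Yes

40–64: the mRNA vaccine 7/21 = 33.3%, the adjuvanted vaccine 12/30 = 40.0% → the adjuvanted vaccine
65-plus: the mRNA vaccine 30/115 = 26.1%, the adjuvanted vaccine 32/95 = 33.7% → the adjuvanted vaccine
Under-40: the mRNA vaccine 3/5 = 60.0%, the adjuvanted vaccine 4/5 = 80.0% → the adjuvanted vaccine
Overall: the mRNA vaccine 40/141 = 28.4%, the adjuvanted vaccine 48/130 = 36.9% → the adjuvanted vaccine
The adjuvanted vaccine wins overall and in every age group — no reversal.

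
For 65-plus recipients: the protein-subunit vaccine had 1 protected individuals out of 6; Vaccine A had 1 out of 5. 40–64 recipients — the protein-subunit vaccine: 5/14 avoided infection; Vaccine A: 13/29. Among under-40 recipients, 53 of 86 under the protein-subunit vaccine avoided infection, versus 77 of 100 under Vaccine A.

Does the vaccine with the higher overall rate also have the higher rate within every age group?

Yes

65-plus: the protein-subunit vaccine 1/6 = 16.7%, Vaccine A 1/5 = 20.0% → Vaccine A
40–64: the protein-subunit vaccine 5/14 = 35.7%, Vaccine A 13/29 = 44.8% → Vaccine A
Under-40: the protein-subunit vaccine 53/86 = 61.6%, Vaccine A 77/100 = 77.0% → Vaccine A
Overall: the protein-subunit vaccine 59/106 = 55.7%, Vaccine A 91/134 = 67.9% → Vaccine A
Vaccine A wins overall and in every age group — no reversal.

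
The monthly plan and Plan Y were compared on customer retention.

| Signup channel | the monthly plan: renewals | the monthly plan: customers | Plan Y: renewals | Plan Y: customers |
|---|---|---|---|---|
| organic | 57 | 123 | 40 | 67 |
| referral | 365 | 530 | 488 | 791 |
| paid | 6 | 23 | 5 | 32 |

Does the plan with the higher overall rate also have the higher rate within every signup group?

Organic: the monthly plan 57/123 = 46.3%, Plan Y 40/67 = 59.7% → Plan Y
Referral: the monthly plan 365/530 = 68.9%, Plan Y 488/791 = 61.7% → the monthly plan
Paid: the monthly plan 6/23 = 26.1%, Plan Y 5/32 = 15.6% → the monthly plan
Overall: the monthly plan 428/676 = 63.3%, Plan Y 533/890 = 59.9% → the monthly plan
Neither sweeps: the monthly plan wins 2 of 3 groups, Plan Y wins 1. The monthly plan wins overall but not every group — no Simpson reversal.

No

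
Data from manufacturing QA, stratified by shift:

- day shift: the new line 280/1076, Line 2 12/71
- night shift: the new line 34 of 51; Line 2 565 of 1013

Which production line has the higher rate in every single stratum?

Day shift: the new line 280/1076 = 26.0%, Line 2 12/71 = 16.9% → the new line
Night shift: the new line 34/51 = 66.7%, Line 2 565/1013 = 55.8% → the new line
The new line has the higher rate in both groups.

the new line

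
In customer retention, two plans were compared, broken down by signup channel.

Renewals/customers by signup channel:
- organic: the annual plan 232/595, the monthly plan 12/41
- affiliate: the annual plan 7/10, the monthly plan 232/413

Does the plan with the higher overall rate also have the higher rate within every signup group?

Organic: the annual plan 232/595 = 39.0%, the monthly plan 12/41 = 29.3% → the annual plan
Affiliate: the annual plan 7/10 = 70.0%, the monthly plan 232/413 = 56.2% → the annual plan
Overall: the annual plan 239/605 = 39.5%, the monthly plan 244/454 = 53.7% → the monthly plan
The annual plan wins each signup group but the monthly plan wins overall — the comparison reverses. The annual plan's customers skew toward organic, which has a lower base rate.

No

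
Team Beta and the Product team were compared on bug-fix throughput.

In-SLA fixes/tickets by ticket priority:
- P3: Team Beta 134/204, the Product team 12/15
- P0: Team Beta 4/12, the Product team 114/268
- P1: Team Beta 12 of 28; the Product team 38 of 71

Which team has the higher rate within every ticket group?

P3: Team Beta 134/204 = 65.7%, the Product team 12/15 = 80.0% → the Product team
P0: Team Beta 4/12 = 33.3%, the Product team 114/268 = 42.5% → the Product team
P1: Team Beta 12/28 = 42.9%, the Product team 38/71 = 53.5% → the Product team
The Product team has the higher rate in all 3 groups.

the Product team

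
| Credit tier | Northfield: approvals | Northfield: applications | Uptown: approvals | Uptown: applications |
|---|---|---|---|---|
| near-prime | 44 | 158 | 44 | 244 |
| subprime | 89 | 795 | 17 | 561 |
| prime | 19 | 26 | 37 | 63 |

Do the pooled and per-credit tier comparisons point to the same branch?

Near-prime: Northfield 44/158 = 27.8%, Uptown 44/244 = 18.0% → Northfield
Subprime: Northfield 89/795 = 11.2%, Uptown 17/561 = 3.0% → Northfield
Prime: Northfield 19/26 = 73.1%, Uptown 37/63 = 58.7% → Northfield
Overall: Northfield 152/979 = 15.5%, Uptown 98/868 = 11.3% → Northfield
Northfield wins overall and in every credit group — no reversal.

Yes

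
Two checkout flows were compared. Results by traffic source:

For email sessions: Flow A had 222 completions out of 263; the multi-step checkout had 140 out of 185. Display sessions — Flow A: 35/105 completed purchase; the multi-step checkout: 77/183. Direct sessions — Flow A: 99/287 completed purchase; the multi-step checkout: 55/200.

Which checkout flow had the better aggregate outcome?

Email: Flow A 222/263 = 84.4%, the multi-step checkout 140/185 = 75.7% → Flow A
Display: Flow A 35/105 = 33.3%, the multi-step checkout 77/183 = 42.1% → the multi-step checkout
Direct: Flow A 99/287 = 34.5%, the multi-step checkout 55/200 = 27.5% → Flow A
Overall: Flow A 356/655 = 54.4%, the multi-step checkout 272/568 = 47.9% → Flow A
(Neither sweeps every traffic group, but Flow A has the higher pooled rate.)

Flow A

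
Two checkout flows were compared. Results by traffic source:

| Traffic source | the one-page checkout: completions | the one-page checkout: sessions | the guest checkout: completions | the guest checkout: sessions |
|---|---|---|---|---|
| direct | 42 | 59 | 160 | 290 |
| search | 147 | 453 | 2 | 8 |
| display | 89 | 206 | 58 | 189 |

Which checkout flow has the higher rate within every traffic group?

the one-page checkout

Direct: the one-page checkout 42/59 = 71.2%, the guest checkout 160/290 = 55.2% → the one-page checkout
Search: the one-page checkout 147/453 = 32.5%, the guest checkout 2/8 = 25.0% → the one-page checkout
Display: the one-page checkout 89/206 = 43.2%, the guest checkout 58/189 = 30.7% → the one-page checkout
The one-page checkout has the higher rate in all 3 groups.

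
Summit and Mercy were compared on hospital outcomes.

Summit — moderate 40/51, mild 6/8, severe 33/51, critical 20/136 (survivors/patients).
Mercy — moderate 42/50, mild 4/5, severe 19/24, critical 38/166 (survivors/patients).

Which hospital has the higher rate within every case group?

Mercy

Moderate: Summit 40/51 = 78.4%, Mercy 42/50 = 84.0% → Mercy
Mild: Summit 6/8 = 75.0%, Mercy 4/5 = 80.0% → Mercy
Severe: Summit 33/51 = 64.7%, Mercy 19/24 = 79.2% → Mercy
Critical: Summit 20/136 = 14.7%, Mercy 38/166 = 22.9% → Mercy
Mercy has the higher rate in all 4 groups.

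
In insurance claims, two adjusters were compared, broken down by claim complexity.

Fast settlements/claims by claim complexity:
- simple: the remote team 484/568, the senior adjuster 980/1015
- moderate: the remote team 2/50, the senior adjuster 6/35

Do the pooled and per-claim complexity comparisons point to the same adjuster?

Simple: the remote team 484/568 = 85.2%, the senior adjuster 980/1015 = 96.6% → the senior adjuster
Moderate: the remote team 2/50 = 4.0%, the senior adjuster 6/35 = 17.1% → the senior adjuster
Overall: the remote team 486/618 = 78.6%, the senior adjuster 986/1050 = 93.9% → the senior adjuster
The senior adjuster wins overall and in every claim group — no reversal.

Yes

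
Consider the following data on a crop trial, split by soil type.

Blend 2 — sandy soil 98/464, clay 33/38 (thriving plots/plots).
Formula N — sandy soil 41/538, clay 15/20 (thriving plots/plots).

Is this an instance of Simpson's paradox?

No

Sandy soil: Blend 2 98/464 = 21.1%, Formula N 41/538 = 7.6% → Blend 2
Clay: Blend 2 33/38 = 86.8%, Formula N 15/20 = 75.0% → Blend 2
Overall: Blend 2 131/502 = 26.1%, Formula N 56/558 = 10.0% → Blend 2
Blend 2 wins overall and in every soil group — no reversal.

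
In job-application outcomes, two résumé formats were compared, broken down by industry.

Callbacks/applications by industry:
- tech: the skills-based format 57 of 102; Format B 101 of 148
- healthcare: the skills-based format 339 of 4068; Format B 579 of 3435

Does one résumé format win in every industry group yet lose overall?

Tech: the skills-based format 57/102 = 55.9%, Format B 101/148 = 68.2% → Format B
Healthcare: the skills-based format 339/4068 = 8.3%, Format B 579/3435 = 16.9% → Format B
Overall: the skills-based format 396/4170 = 9.5%, Format B 680/3583 = 19.0% → Format B
Format B wins overall and in every industry group — no reversal.

No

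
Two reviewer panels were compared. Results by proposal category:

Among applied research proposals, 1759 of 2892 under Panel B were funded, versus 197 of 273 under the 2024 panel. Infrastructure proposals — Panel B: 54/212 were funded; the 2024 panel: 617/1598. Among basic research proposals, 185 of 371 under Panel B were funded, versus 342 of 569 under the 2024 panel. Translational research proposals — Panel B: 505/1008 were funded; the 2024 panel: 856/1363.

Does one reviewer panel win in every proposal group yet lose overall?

Applied research: Panel B 1759/2892 = 60.8%, the 2024 panel 197/273 = 72.2% → the 2024 panel
Infrastructure: Panel B 54/212 = 25.5%, the 2024 panel 617/1598 = 38.6% → the 2024 panel
Basic research: Panel B 185/371 = 49.9%, the 2024 panel 342/569 = 60.1% → the 2024 panel
Translational research: Panel B 505/1008 = 50.1%, the 2024 panel 856/1363 = 62.8% → the 2024 panel
Overall: Panel B 2503/4483 = 55.8%, the 2024 panel 2012/3803 = 52.9% → Panel B
The 2024 panel wins each proposal group but Panel B wins overall — the comparison reverses. The 2024 panel's proposals skew toward infrastructure, which has a lower base rate.

Yes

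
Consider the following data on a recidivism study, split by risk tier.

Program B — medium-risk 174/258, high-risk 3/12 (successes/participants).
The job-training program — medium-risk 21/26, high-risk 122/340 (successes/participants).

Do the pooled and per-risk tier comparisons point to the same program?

No

Medium-risk: Program B 174/258 = 67.4%, the job-training program 21/26 = 80.8% → the job-training program
High-risk: Program B 3/12 = 25.0%, the job-training program 122/340 = 35.9% → the job-training program
Overall: Program B 177/270 = 65.6%, the job-training program 143/366 = 39.1% → Program B
The job-training program wins each risk group but Program B wins overall — the comparison reverses. The job-training program's participants skew toward high-risk, which has a lower base rate.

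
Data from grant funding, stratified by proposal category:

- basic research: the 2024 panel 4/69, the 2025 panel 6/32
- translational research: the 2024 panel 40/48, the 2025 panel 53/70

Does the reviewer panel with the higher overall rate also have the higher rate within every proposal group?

Basic research: the 2024 panel 4/69 = 5.8%, the 2025 panel 6/32 = 18.8% → the 2025 panel
Translational research: the 2024 panel 40/48 = 83.3%, the 2025 panel 53/70 = 75.7% → the 2024 panel
Overall: the 2024 panel 44/117 = 37.6%, the 2025 panel 59/102 = 57.8% → the 2025 panel
Neither sweeps: the 2024 panel wins 1 of 2 groups, the 2025 panel wins 1. The 2025 panel wins overall but not every group — no Simpson reversal.

No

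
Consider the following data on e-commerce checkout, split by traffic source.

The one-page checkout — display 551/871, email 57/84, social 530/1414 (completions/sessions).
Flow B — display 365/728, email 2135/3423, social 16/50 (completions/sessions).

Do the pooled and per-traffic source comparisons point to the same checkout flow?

No

Display: the one-page checkout 551/871 = 63.3%, Flow B 365/728 = 50.1% → the one-page checkout
Email: the one-page checkout 57/84 = 67.9%, Flow B 2135/3423 = 62.4% → the one-page checkout
Social: the one-page checkout 530/1414 = 37.5%, Flow B 16/50 = 32.0% → the one-page checkout
Overall: the one-page checkout 1138/2369 = 48.0%, Flow B 2516/4201 = 59.9% → Flow B
The one-page checkout wins each traffic group but Flow B wins overall — the comparison reverses. The one-page checkout's sessions skew toward social, which has a lower base rate.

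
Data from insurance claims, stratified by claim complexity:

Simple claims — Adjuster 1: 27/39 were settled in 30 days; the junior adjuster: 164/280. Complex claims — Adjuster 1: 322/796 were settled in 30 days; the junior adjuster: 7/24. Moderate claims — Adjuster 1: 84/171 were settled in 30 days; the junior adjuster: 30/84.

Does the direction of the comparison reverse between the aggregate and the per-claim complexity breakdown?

Yes

Simple: Adjuster 1 27/39 = 69.2%, the junior adjuster 164/280 = 58.6% → Adjuster 1
Complex: Adjuster 1 322/796 = 40.5%, the junior adjuster 7/24 = 29.2% → Adjuster 1
Moderate: Adjuster 1 84/171 = 49.1%, the junior adjuster 30/84 = 35.7% → Adjuster 1
Overall: Adjuster 1 433/1006 = 43.0%, the junior adjuster 201/388 = 51.8% → the junior adjuster
Adjuster 1 wins each claim group but the junior adjuster wins overall — the comparison reverses. Adjuster 1's claims skew toward complex, which has a lower base rate.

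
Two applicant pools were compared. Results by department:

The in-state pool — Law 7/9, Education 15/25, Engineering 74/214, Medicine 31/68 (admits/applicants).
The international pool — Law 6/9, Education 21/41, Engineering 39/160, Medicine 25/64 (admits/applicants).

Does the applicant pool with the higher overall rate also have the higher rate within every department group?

Law: the in-state pool 7/9 = 77.8%, the international pool 6/9 = 66.7% → the in-state pool
Education: the in-state pool 15/25 = 60.0%, the international pool 21/41 = 51.2% → the in-state pool
Engineering: the in-state pool 74/214 = 34.6%, the international pool 39/160 = 24.4% → the in-state pool
Medicine: the in-state pool 31/68 = 45.6%, the international pool 25/64 = 39.1% → the in-state pool
Overall: the in-state pool 127/316 = 40.2%, the international pool 91/274 = 33.2% → the in-state pool
The in-state pool wins overall and in every department group — no reversal.

Yes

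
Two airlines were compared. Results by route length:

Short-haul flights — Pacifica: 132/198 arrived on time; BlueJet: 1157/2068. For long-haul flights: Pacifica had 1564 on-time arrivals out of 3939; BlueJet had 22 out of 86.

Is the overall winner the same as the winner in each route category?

No

Short-haul: Pacifica 132/198 = 66.7%, BlueJet 1157/2068 = 55.9% → Pacifica
Long-haul: Pacifica 1564/3939 = 39.7%, BlueJet 22/86 = 25.6% → Pacifica
Overall: Pacifica 1696/4137 = 41.0%, BlueJet 1179/2154 = 54.7% → BlueJet
Pacifica wins each route group but BlueJet wins overall — the comparison reverses. Pacifica's flights skew toward long-haul, which has a lower base rate.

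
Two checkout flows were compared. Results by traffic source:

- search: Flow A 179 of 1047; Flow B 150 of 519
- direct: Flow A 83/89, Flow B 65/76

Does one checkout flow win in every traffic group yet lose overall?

Search: Flow A 179/1047 = 17.1%, Flow B 150/519 = 28.9% → Flow B
Direct: Flow A 83/89 = 93.3%, Flow B 65/76 = 85.5% → Flow A
Overall: Flow A 262/1136 = 23.1%, Flow B 215/595 = 36.1% → Flow B
Neither sweeps: Flow A wins 1 of 2 groups, Flow B wins 1. Flow B wins overall but not every group — no Simpson reversal.

No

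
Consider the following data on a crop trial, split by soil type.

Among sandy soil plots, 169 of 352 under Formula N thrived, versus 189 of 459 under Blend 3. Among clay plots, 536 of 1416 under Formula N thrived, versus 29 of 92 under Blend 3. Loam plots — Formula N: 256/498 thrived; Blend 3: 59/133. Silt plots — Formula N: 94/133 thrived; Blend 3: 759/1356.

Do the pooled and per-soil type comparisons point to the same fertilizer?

No

Sandy soil: Formula N 169/352 = 48.0%, Blend 3 189/459 = 41.2% → Formula N
Clay: Formula N 536/1416 = 37.9%, Blend 3 29/92 = 31.5% → Formula N
Loam: Formula N 256/498 = 51.4%, Blend 3 59/133 = 44.4% → Formula N
Silt: Formula N 94/133 = 70.7%, Blend 3 759/1356 = 56.0% → Formula N
Overall: Formula N 1055/2399 = 44.0%, Blend 3 1036/2040 = 50.8% → Blend 3
Formula N wins each soil group but Blend 3 wins overall — the comparison reverses. Formula N's plots skew toward clay, which has a lower base rate.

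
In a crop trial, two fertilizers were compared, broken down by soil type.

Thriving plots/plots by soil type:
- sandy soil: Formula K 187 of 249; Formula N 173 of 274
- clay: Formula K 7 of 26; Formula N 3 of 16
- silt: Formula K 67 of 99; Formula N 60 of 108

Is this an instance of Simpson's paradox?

Sandy soil: Formula K 187/249 = 75.1%, Formula N 173/274 = 63.1% → Formula K
Clay: Formula K 7/26 = 26.9%, Formula N 3/16 = 18.8% → Formula K
Silt: Formula K 67/99 = 67.7%, Formula N 60/108 = 55.6% → Formula K
Overall: Formula K 261/374 = 69.8%, Formula N 236/398 = 59.3% → Formula K
Formula K wins overall and in every soil group — no reversal.

No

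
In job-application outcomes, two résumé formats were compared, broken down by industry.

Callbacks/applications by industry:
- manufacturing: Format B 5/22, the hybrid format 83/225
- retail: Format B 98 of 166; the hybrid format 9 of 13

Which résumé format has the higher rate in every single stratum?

Manufacturing: Format B 5/22 = 22.7%, the hybrid format 83/225 = 36.9% → the hybrid format
Retail: Format B 98/166 = 59.0%, the hybrid format 9/13 = 69.2% → the hybrid format
The hybrid format has the higher rate in both groups.

the hybrid format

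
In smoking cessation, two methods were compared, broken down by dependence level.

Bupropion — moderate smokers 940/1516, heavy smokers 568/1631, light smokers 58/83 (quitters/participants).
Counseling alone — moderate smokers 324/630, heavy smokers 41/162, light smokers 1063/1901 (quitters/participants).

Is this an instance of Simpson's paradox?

Yes

Moderate smokers: bupropion 940/1516 = 62.0%, counseling alone 324/630 = 51.4% → bupropion
Heavy smokers: bupropion 568/1631 = 34.8%, counseling alone 41/162 = 25.3% → bupropion
Light smokers: bupropion 58/83 = 69.9%, counseling alone 1063/1901 = 55.9% → bupropion
Overall: bupropion 1566/3230 = 48.5%, counseling alone 1428/2693 = 53.0% → counseling alone
Bupropion wins each dependence group but counseling alone wins overall — the comparison reverses. Bupropion's participants skew toward heavy smokers, which has a lower base rate.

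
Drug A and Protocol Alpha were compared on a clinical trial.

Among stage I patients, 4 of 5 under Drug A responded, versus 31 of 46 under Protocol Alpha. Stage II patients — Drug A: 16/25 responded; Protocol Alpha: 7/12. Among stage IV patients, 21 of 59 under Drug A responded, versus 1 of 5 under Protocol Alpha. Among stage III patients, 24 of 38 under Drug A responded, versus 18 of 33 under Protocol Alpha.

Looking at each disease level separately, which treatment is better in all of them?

Drug A

Stage I: Drug A 4/5 = 80.0%, Protocol Alpha 31/46 = 67.4% → Drug A
Stage II: Drug A 16/25 = 64.0%, Protocol Alpha 7/12 = 58.3% → Drug A
Stage IV: Drug A 21/59 = 35.6%, Protocol Alpha 1/5 = 20.0% → Drug A
Stage III: Drug A 24/38 = 63.2%, Protocol Alpha 18/33 = 54.5% → Drug A
Drug A has the higher rate in all 4 groups.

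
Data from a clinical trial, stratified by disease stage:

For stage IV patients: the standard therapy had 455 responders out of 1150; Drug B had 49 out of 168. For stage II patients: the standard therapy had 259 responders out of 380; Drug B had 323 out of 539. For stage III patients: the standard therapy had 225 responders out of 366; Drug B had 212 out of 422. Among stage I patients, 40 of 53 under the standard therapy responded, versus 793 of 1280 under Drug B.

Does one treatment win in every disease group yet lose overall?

Yes

Stage IV: the standard therapy 455/1150 = 39.6%, Drug B 49/168 = 29.2% → the standard therapy
Stage II: the standard therapy 259/380 = 68.2%, Drug B 323/539 = 59.9% → the standard therapy
Stage III: the standard therapy 225/366 = 61.5%, Drug B 212/422 = 50.2% → the standard therapy
Stage I: the standard therapy 40/53 = 75.5%, Drug B 793/1280 = 62.0% → the standard therapy
Overall: the standard therapy 979/1949 = 50.2%, Drug B 1377/2409 = 57.2% → Drug B
The standard therapy wins each disease group but Drug B wins overall — the comparison reverses. The standard therapy's patients skew toward stage IV, which has a lower base rate.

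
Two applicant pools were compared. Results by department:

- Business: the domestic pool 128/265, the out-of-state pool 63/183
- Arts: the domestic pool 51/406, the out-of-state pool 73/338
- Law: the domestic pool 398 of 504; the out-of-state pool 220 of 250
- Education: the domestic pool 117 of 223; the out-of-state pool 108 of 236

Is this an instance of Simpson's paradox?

Business: the domestic pool 128/265 = 48.3%, the out-of-state pool 63/183 = 34.4% → the domestic pool
Arts: the domestic pool 51/406 = 12.6%, the out-of-state pool 73/338 = 21.6% → the out-of-state pool
Law: the domestic pool 398/504 = 79.0%, the out-of-state pool 220/250 = 88.0% → the out-of-state pool
Education: the domestic pool 117/223 = 52.5%, the out-of-state pool 108/236 = 45.8% → the domestic pool
Overall: the domestic pool 694/1398 = 49.6%, the out-of-state pool 464/1007 = 46.1% → the domestic pool
Neither sweeps: the domestic pool wins 2 of 4 groups, the out-of-state pool wins 2. The domestic pool wins overall but not every group — no Simpson reversal.

No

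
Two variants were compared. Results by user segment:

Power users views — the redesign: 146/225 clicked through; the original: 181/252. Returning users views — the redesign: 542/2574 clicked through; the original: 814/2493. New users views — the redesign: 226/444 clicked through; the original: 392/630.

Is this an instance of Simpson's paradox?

No

Power users: the redesign 146/225 = 64.9%, the original 181/252 = 71.8% → the original
Returning users: the redesign 542/2574 = 21.1%, the original 814/2493 = 32.7% → the original
New users: the redesign 226/444 = 50.9%, the original 392/630 = 62.2% → the original
Overall: the redesign 914/3243 = 28.2%, the original 1387/3375 = 41.1% → the original
The original wins overall and in every user group — no reversal.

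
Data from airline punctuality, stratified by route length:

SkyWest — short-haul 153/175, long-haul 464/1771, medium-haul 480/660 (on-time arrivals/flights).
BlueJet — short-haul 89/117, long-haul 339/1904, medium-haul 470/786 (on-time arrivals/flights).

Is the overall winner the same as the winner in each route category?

Yes

Short-haul: SkyWest 153/175 = 87.4%, BlueJet 89/117 = 76.1% → SkyWest
Long-haul: SkyWest 464/1771 = 26.2%, BlueJet 339/1904 = 17.8% → SkyWest
Medium-haul: SkyWest 480/660 = 72.7%, BlueJet 470/786 = 59.8% → SkyWest
Overall: SkyWest 1097/2606 = 42.1%, BlueJet 898/2807 = 32.0% → SkyWest
SkyWest wins overall and in every route group — no reversal.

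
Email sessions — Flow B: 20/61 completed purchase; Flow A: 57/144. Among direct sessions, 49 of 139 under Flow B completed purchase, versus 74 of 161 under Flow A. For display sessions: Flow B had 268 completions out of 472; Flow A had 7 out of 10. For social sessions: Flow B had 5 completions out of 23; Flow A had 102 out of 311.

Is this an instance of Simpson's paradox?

Yes

Email: Flow B 20/61 = 32.8%, Flow A 57/144 = 39.6% → Flow A
Direct: Flow B 49/139 = 35.3%, Flow A 74/161 = 46.0% → Flow A
Display: Flow B 268/472 = 56.8%, Flow A 7/10 = 70.0% → Flow A
Social: Flow B 5/23 = 21.7%, Flow A 102/311 = 32.8% → Flow A
Overall: Flow B 342/695 = 49.2%, Flow A 240/626 = 38.3% → Flow B
Flow A wins each traffic group but Flow B wins overall — the comparison reverses. Flow A's sessions skew toward social, which has a lower base rate.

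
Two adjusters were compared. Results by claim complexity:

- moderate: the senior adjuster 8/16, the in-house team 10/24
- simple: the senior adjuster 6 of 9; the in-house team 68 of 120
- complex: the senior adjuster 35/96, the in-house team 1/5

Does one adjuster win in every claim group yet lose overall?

Yes

Moderate: the senior adjuster 8/16 = 50.0%, the in-house team 10/24 = 41.7% → the senior adjuster
Simple: the senior adjuster 6/9 = 66.7%, the in-house team 68/120 = 56.7% → the senior adjuster
Complex: the senior adjuster 35/96 = 36.5%, the in-house team 1/5 = 20.0% → the senior adjuster
Overall: the senior adjuster 49/121 = 40.5%, the in-house team 79/149 = 53.0% → the in-house team
The senior adjuster wins each claim group but the in-house team wins overall — the comparison reverses. The senior adjuster's claims skew toward complex, which has a lower base rate.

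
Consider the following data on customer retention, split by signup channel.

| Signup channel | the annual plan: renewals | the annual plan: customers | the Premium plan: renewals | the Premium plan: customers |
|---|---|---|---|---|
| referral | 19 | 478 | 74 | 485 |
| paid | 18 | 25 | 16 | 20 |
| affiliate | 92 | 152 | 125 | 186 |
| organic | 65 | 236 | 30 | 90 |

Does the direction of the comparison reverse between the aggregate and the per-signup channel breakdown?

Referral: the annual plan 19/478 = 4.0%, the Premium plan 74/485 = 15.3% → the Premium plan
Paid: the annual plan 18/25 = 72.0%, the Premium plan 16/20 = 80.0% → the Premium plan
Affiliate: the annual plan 92/152 = 60.5%, the Premium plan 125/186 = 67.2% → the Premium plan
Organic: the annual plan 65/236 = 27.5%, the Premium plan 30/90 = 33.3% → the Premium plan
Overall: the annual plan 194/891 = 21.8%, the Premium plan 245/781 = 31.4% → the Premium plan
The Premium plan wins overall and in every signup group — no reversal.

No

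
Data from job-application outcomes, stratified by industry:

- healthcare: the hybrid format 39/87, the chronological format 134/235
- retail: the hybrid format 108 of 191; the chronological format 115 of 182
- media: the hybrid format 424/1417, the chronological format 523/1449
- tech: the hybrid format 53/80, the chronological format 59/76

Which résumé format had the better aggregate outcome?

the chronological format

Healthcare: the hybrid format 39/87 = 44.8%, the chronological format 134/235 = 57.0% → the chronological format
Retail: the hybrid format 108/191 = 56.5%, the chronological format 115/182 = 63.2% → the chronological format
Media: the hybrid format 424/1417 = 29.9%, the chronological format 523/1449 = 36.1% → the chronological format
Tech: the hybrid format 53/80 = 66.2%, the chronological format 59/76 = 77.6% → the chronological format
Overall: the hybrid format 624/1775 = 35.2%, the chronological format 831/1942 = 42.8% → the chronological format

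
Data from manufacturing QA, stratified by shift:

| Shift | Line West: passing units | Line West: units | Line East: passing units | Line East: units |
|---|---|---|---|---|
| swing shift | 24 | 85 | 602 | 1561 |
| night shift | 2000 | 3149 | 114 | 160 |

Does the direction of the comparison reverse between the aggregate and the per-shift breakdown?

Swing shift: Line West 24/85 = 28.2%, Line East 602/1561 = 38.6% → Line East
Night shift: Line West 2000/3149 = 63.5%, Line East 114/160 = 71.2% → Line East
Overall: Line West 2024/3234 = 62.6%, Line East 716/1721 = 41.6% → Line West
Line East wins each shift group but Line West wins overall — the comparison reverses. Line East's units skew toward swing shift, which has a lower base rate.

Yes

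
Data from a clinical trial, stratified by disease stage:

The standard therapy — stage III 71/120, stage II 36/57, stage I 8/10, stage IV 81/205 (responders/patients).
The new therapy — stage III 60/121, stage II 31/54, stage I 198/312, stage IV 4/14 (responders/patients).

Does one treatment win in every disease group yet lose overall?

Stage III: the standard therapy 71/120 = 59.2%, the new therapy 60/121 = 49.6% → the standard therapy
Stage II: the standard therapy 36/57 = 63.2%, the new therapy 31/54 = 57.4% → the standard therapy
Stage I: the standard therapy 8/10 = 80.0%, the new therapy 198/312 = 63.5% → the standard therapy
Stage IV: the standard therapy 81/205 = 39.5%, the new therapy 4/14 = 28.6% → the standard therapy
Overall: the standard therapy 196/392 = 50.0%, the new therapy 293/501 = 58.5% → the new therapy
The standard therapy wins each disease group but the new therapy wins overall — the comparison reverses. The standard therapy's patients skew toward stage IV, which has a lower base rate.

Yes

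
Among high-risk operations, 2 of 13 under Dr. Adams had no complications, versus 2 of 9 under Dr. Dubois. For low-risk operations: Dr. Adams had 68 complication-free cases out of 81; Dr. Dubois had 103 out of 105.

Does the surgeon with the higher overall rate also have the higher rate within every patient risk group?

Yes

High-risk: Dr. Adams 2/13 = 15.4%, Dr. Dubois 2/9 = 22.2% → Dr. Dubois
Low-risk: Dr. Adams 68/81 = 84.0%, Dr. Dubois 103/105 = 98.1% → Dr. Dubois
Overall: Dr. Adams 70/94 = 74.5%, Dr. Dubois 105/114 = 92.1% → Dr. Dubois
Dr. Dubois wins overall and in every patient risk group — no reversal.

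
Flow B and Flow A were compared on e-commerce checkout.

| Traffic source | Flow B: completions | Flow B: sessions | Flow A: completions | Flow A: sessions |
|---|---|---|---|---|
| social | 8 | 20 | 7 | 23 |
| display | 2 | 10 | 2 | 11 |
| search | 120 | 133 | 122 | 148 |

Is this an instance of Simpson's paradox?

No

Social: Flow B 8/20 = 40.0%, Flow A 7/23 = 30.4% → Flow B
Display: Flow B 2/10 = 20.0%, Flow A 2/11 = 18.2% → Flow B
Search: Flow B 120/133 = 90.2%, Flow A 122/148 = 82.4% → Flow B
Overall: Flow B 130/163 = 79.8%, Flow A 131/182 = 72.0% → Flow B
Flow B wins overall and in every traffic group — no reversal.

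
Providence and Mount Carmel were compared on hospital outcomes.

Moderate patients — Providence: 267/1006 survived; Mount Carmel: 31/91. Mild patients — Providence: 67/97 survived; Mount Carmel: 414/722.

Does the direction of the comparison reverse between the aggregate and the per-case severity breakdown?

No

Moderate: Providence 267/1006 = 26.5%, Mount Carmel 31/91 = 34.1% → Mount Carmel
Mild: Providence 67/97 = 69.1%, Mount Carmel 414/722 = 57.3% → Providence
Overall: Providence 334/1103 = 30.3%, Mount Carmel 445/813 = 54.7% → Mount Carmel
Neither sweeps: Providence wins 1 of 2 groups, Mount Carmel wins 1. Mount Carmel wins overall but not every group — no Simpson reversal.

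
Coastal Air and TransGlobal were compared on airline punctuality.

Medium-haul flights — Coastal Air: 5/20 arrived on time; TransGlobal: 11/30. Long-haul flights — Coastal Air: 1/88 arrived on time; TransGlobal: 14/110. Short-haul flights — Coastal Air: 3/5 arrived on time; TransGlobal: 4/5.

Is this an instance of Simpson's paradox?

No

Medium-haul: Coastal Air 5/20 = 25.0%, TransGlobal 11/30 = 36.7% → TransGlobal
Long-haul: Coastal Air 1/88 = 1.1%, TransGlobal 14/110 = 12.7% → TransGlobal
Short-haul: Coastal Air 3/5 = 60.0%, TransGlobal 4/5 = 80.0% → TransGlobal
Overall: Coastal Air 9/113 = 8.0%, TransGlobal 29/145 = 20.0% → TransGlobal
TransGlobal wins overall and in every route group — no reversal.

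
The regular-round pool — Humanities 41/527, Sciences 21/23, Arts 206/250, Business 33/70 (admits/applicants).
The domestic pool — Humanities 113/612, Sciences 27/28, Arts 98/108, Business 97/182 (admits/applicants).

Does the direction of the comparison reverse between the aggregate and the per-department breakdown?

No

Humanities: the regular-round pool 41/527 = 7.8%, the domestic pool 113/612 = 18.5% → the domestic pool
Sciences: the regular-round pool 21/23 = 91.3%, the domestic pool 27/28 = 96.4% → the domestic pool
Arts: the regular-round pool 206/250 = 82.4%, the domestic pool 98/108 = 90.7% → the domestic pool
Business: the regular-round pool 33/70 = 47.1%, the domestic pool 97/182 = 53.3% → the domestic pool
Overall: the regular-round pool 301/870 = 34.6%, the domestic pool 335/930 = 36.0% → the domestic pool
The domestic pool wins overall and in every department group — no reversal.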